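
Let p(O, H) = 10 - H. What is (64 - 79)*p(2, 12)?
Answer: 30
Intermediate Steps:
(64 - 79)*p(2, 12) = (64 - 79)*(10 - 1*12) = -15*(10 - 12) = -15*(-2) = 30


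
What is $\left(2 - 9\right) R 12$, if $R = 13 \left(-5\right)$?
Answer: $5460$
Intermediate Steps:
$R = -65$
$\left(2 - 9\right) R 12 = \left(2 - 9\right) \left(-65\right) 12 = \left(-7\right) \left(-65\right) 12 = 455 \cdot 12 = 5460$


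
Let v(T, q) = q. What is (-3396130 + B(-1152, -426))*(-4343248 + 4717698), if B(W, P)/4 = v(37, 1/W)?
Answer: -183122046691225/144 ≈ -1.2717e+12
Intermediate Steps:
B(W, P) = 4/W
(-3396130 + B(-1152, -426))*(-4343248 + 4717698) = (-3396130 + 4/(-1152))*(-4343248 + 4717698) = (-3396130 + 4*(-1/1152))*374450 = (-3396130 - 1/288)*374450 = -978085441/288*374450 = -183122046691225/144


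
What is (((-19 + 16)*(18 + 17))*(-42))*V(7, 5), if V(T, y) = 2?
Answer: 8820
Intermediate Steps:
(((-19 + 16)*(18 + 17))*(-42))*V(7, 5) = (((-19 + 16)*(18 + 17))*(-42))*2 = (-3*35*(-42))*2 = -105*(-42)*2 = 4410*2 = 8820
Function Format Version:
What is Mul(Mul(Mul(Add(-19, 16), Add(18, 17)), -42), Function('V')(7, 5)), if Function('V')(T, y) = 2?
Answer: 8820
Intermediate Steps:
Mul(Mul(Mul(Add(-19, 16), Add(18, 17)), -42), Function('V')(7, 5)) = Mul(Mul(Mul(Add(-19, 16), Add(18, 17)), -42), 2) = Mul(Mul(Mul(-3, 35), -42), 2) = Mul(Mul(-105, -42), 2) = Mul(4410, 2) = 8820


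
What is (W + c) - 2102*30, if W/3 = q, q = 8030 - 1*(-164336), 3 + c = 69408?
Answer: 523443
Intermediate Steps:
c = 69405 (c = -3 + 69408 = 69405)
q = 172366 (q = 8030 + 164336 = 172366)
W = 517098 (W = 3*172366 = 517098)
(W + c) - 2102*30 = (517098 + 69405) - 2102*30 = 586503 - 63060 = 523443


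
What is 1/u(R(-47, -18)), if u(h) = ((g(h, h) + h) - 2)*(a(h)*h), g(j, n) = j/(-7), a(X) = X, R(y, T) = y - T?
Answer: -7/158108 ≈ -4.4274e-5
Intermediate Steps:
g(j, n) = -j/7 (g(j, n) = j*(-1/7) = -j/7)
u(h) = h**2*(-2 + 6*h/7) (u(h) = ((-h/7 + h) - 2)*(h*h) = (6*h/7 - 2)*h**2 = (-2 + 6*h/7)*h**2 = h**2*(-2 + 6*h/7))
1/u(R(-47, -18)) = 1/((-47 - 1*(-18))**2*(-2 + 6*(-47 - 1*(-18))/7)) = 1/((-47 + 18)**2*(-2 + 6*(-47 + 18)/7)) = 1/((-29)**2*(-2 + (6/7)*(-29))) = 1/(841*(-2 - 174/7)) = 1/(841*(-188/7)) = 1/(-158108/7) = -7/158108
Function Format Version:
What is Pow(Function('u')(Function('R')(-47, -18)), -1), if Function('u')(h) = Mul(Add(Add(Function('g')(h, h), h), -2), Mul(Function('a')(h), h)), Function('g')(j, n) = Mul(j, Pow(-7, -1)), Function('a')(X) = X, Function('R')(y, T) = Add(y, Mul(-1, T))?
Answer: Rational(-7, 158108) ≈ -4.4274e-5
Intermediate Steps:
Function('g')(j, n) = Mul(Rational(-1, 7), j) (Function('g')(j, n) = Mul(j, Rational(-1, 7)) = Mul(Rational(-1, 7), j))
Function('u')(h) = Mul(Pow(h, 2), Add(-2, Mul(Rational(6, 7), h))) (Function('u')(h) = Mul(Add(Add(Mul(Rational(-1, 7), h), h), -2), Mul(h, h)) = Mul(Add(Mul(Rational(6, 7), h), -2), Pow(h, 2)) = Mul(Add(-2, Mul(Rational(6, 7), h)), Pow(h, 2)) = Mul(Pow(h, 2), Add(-2, Mul(Rational(6, 7), h))))
Pow(Function('u')(Function('R')(-47, -18)), -1) = Pow(Mul(Pow(Add(-47, Mul(-1, -18)), 2), Add(-2, Mul(Rational(6, 7), Add(-47, Mul(-1, -18))))), -1) = Pow(Mul(Pow(Add(-47, 18), 2), Add(-2, Mul(Rational(6, 7), Add(-47, 18)))), -1) = Pow(Mul(Pow(-29, 2), Add(-2, Mul(Rational(6, 7), -29))), -1) = Pow(Mul(841, Add(-2, Rational(-174, 7))), -1) = Pow(Mul(841, Rational(-188, 7)), -1) = Pow(Rational(-158108, 7), -1) = Rational(-7, 158108)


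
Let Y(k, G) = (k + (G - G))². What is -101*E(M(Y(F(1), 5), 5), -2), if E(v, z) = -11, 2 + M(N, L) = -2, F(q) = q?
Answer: 1111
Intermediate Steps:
Y(k, G) = k² (Y(k, G) = (k + 0)² = k²)
M(N, L) = -4 (M(N, L) = -2 - 2 = -4)
-101*E(M(Y(F(1), 5), 5), -2) = -101*(-11) = 1111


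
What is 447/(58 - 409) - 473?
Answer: -55490/117 ≈ -474.27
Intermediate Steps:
447/(58 - 409) - 473 = 447/(-351) - 473 = -1/351*447 - 473 = -149/117 - 473 = -55490/117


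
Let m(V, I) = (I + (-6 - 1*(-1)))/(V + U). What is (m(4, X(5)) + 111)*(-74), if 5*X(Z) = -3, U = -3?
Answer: -38998/5 ≈ -7799.6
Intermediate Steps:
X(Z) = -⅗ (X(Z) = (⅕)*(-3) = -⅗)
m(V, I) = (-5 + I)/(-3 + V) (m(V, I) = (I + (-6 - 1*(-1)))/(V - 3) = (I + (-6 + 1))/(-3 + V) = (I - 5)/(-3 + V) = (-5 + I)/(-3 + V))
(m(4, X(5)) + 111)*(-74) = ((-5 - ⅗)/(-3 + 4) + 111)*(-74) = (-28/5/1 + 111)*(-74) = (1*(-28/5) + 111)*(-74) = (-28/5 + 111)*(-74) = (527/5)*(-74) = -38998/5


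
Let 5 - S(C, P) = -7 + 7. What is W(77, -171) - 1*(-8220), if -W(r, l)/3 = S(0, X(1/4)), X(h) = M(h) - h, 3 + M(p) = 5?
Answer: 8205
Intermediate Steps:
M(p) = 2 (M(p) = -3 + 5 = 2)
X(h) = 2 - h
S(C, P) = 5 (S(C, P) = 5 - (-7 + 7) = 5 - 1*0 = 5 + 0 = 5)
W(r, l) = -15 (W(r, l) = -3*5 = -15)
W(77, -171) - 1*(-8220) = -15 - 1*(-8220) = -15 + 8220 = 8205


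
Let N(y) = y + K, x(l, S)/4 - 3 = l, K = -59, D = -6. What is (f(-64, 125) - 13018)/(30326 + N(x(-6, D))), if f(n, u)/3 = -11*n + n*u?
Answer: -34906/30255 ≈ -1.1537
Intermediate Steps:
x(l, S) = 12 + 4*l
f(n, u) = -33*n + 3*n*u (f(n, u) = 3*(-11*n + n*u) = -33*n + 3*n*u)
N(y) = -59 + y (N(y) = y - 59 = -59 + y)
(f(-64, 125) - 13018)/(30326 + N(x(-6, D))) = (3*(-64)*(-11 + 125) - 13018)/(30326 + (-59 + (12 + 4*(-6)))) = (3*(-64)*114 - 13018)/(30326 + (-59 + (12 - 24))) = (-21888 - 13018)/(30326 + (-59 - 12)) = -34906/(30326 - 71) = -34906/30255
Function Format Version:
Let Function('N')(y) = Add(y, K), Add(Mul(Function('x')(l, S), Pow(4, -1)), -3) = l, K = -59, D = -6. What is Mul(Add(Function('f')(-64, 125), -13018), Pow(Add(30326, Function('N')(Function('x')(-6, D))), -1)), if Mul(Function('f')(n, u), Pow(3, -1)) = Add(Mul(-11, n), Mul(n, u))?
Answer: Rational(-34906, 30255) ≈ -1.1537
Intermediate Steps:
Function('x')(l, S) = Add(12, Mul(4, l))
Function('f')(n, u) = Add(Mul(-33, n), Mul(3, n, u)) (Function('f')(n, u) = Mul(3, Add(Mul(-11, n), Mul(n, u))) = Add(Mul(-33, n), Mul(3, n, u)))
Function('N')(y) = Add(-59, y) (Function('N')(y) = Add(y, -59) = Add(-59, y))
Mul(Add(Function('f')(-64, 125), -13018), Pow(Add(30326, Function('N')(Function('x')(-6, D))), -1)) = Mul(Add(Mul(3, -64, Add(-11, 125)), -13018), Pow(Add(30326, Add(-59, Add(12, Mul(4, -6)))), -1)) = Mul(Add(Mul(3, -64, 114), -13018), Pow(Add(30326, Add(-59, Add(12, -24))), -1)) = Mul(Add(-21888, -13018), Pow(Add(30326, Add(-59, -12)), -1)) = Mul(-34906, Pow(Add(30326, -71), -1)) = Mul(-34906, Pow(30255, -1)) = Mul(-34906, Rational(1, 30255)) = Rational(-34906, 30255)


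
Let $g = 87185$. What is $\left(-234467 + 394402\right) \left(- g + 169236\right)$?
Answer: $13122826685$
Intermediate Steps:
$\left(-234467 + 394402\right) \left(- g + 169236\right) = \left(-234467 + 394402\right) \left(\left(-1\right) 87185 + 169236\right) = 159935 \left(-87185 + 169236\right) = 159935 \cdot 82051 = 13122826685$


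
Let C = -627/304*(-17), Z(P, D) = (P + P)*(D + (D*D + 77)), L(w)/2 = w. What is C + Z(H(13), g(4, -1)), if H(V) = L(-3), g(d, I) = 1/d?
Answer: -14283/16 ≈ -892.69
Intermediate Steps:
L(w) = 2*w
H(V) = -6 (H(V) = 2*(-3) = -6)
Z(P, D) = 2*P*(77 + D + D²) (Z(P, D) = (2*P)*(D + (D² + 77)) = (2*P)*(D + (77 + D²)) = (2*P)*(77 + D + D²) = 2*P*(77 + D + D²))
C = 561/16 (C = -627*1/304*(-17) = -33/16*(-17) = 561/16 ≈ 35.063)
C + Z(H(13), g(4, -1)) = 561/16 + 2*(-6)*(77 + 1/4 + (1/4)²) = 561/16 + 2*(-6)*(77 + ¼ + (¼)²) = 561/16 + 2*(-6)*(77 + ¼ + 1/16) = 561/16 + 2*(-6)*(1237/16) = 561/16 - 3711/4 = -14283/16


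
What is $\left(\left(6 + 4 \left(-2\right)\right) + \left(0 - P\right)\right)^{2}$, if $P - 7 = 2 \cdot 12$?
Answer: $1089$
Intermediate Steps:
$P = 31$ ($P = 7 + 2 \cdot 12 = 7 + 24 = 31$)
$\left(\left(6 + 4 \left(-2\right)\right) + \left(0 - P\right)\right)^{2} = \left(\left(6 + 4 \left(-2\right)\right) + \left(0 - 31\right)\right)^{2} = \left(\left(6 - 8\right) + \left(0 - 31\right)\right)^{2} = \left(-2 - 31\right)^{2} = \left(-33\right)^{2} = 1089$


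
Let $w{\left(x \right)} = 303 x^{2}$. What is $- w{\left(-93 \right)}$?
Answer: $-2620647$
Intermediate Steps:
$- w{\left(-93 \right)} = - 303 \left(-93\right)^{2} = - 303 \cdot 8649 = \left(-1\right) 2620647 = -2620647$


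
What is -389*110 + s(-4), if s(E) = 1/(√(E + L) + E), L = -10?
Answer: -641852/15 - I*√14/30 ≈ -42790.0 - 0.12472*I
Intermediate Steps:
s(E) = 1/(E + √(-10 + E)) (s(E) = 1/(√(E - 10) + E) = 1/(√(-10 + E) + E) = 1/(E + √(-10 + E)))
-389*110 + s(-4) = -389*110 + 1/(-4 + √(-10 - 4)) = -42790 + 1/(-4 + √(-14)) = -42790 + 1/(-4 + I*√14)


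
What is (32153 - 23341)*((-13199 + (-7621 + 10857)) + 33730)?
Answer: 209434804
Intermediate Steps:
(32153 - 23341)*((-13199 + (-7621 + 10857)) + 33730) = 8812*((-13199 + 3236) + 33730) = 8812*(-9963 + 33730) = 8812*23767 = 209434804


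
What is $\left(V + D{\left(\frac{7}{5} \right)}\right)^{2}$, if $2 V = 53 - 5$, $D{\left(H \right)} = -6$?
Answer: $324$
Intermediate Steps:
$V = 24$ ($V = \frac{53 - 5}{2} = \frac{1}{2} \cdot 48 = 24$)
$\left(V + D{\left(\frac{7}{5} \right)}\right)^{2} = \left(24 - 6\right)^{2} = 18^{2} = 324$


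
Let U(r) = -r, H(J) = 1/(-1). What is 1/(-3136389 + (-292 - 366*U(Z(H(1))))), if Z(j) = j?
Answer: -1/3137047 ≈ -3.1877e-7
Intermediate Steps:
H(J) = -1
1/(-3136389 + (-292 - 366*U(Z(H(1))))) = 1/(-3136389 + (-292 - (-366)*(-1))) = 1/(-3136389 + (-292 - 366*1)) = 1/(-3136389 + (-292 - 366)) = 1/(-3136389 - 658) = 1/(-3137047) = -1/3137047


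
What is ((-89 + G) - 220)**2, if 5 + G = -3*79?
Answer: 303601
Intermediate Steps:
G = -242 (G = -5 - 3*79 = -5 - 237 = -242)
((-89 + G) - 220)**2 = ((-89 - 242) - 220)**2 = (-331 - 220)**2 = (-551)**2 = 303601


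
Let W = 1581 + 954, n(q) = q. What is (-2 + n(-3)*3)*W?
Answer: -27885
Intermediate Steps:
W = 2535
(-2 + n(-3)*3)*W = (-2 - 3*3)*2535 = (-2 - 9)*2535 = -11*2535 = -27885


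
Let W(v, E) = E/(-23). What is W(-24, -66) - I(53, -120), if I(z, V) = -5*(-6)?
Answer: -624/23 ≈ -27.130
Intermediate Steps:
W(v, E) = -E/23 (W(v, E) = E*(-1/23) = -E/23)
I(z, V) = 30
W(-24, -66) - I(53, -120) = -1/23*(-66) - 1*30 = 66/23 - 30 = -624/23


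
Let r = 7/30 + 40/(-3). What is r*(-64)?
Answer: 4192/5 ≈ 838.40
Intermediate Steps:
r = -131/10 (r = 7*(1/30) + 40*(-⅓) = 7/30 - 40/3 = -131/10 ≈ -13.100)
r*(-64) = -131/10*(-64) = 4192/5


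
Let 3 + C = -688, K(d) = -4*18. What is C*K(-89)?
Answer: 49752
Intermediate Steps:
K(d) = -72
C = -691 (C = -3 - 688 = -691)
C*K(-89) = -691*(-72) = 49752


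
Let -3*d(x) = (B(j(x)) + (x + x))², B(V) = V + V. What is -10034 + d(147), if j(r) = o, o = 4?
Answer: -121306/3 ≈ -40435.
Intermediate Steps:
j(r) = 4
B(V) = 2*V
d(x) = -(8 + 2*x)²/3 (d(x) = -(2*4 + (x + x))²/3 = -(8 + 2*x)²/3)
-10034 + d(147) = -10034 - 4*(4 + 147)²/3 = -10034 - 4/3*151² = -10034 - 4/3*22801 = -10034 - 91204/3 = -121306/3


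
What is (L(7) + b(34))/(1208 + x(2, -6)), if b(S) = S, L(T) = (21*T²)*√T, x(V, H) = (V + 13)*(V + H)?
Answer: 17/574 + 147*√7/164 ≈ 2.4011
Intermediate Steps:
x(V, H) = (13 + V)*(H + V)
L(T) = 21*T^(5/2)
(L(7) + b(34))/(1208 + x(2, -6)) = (21*7^(5/2) + 34)/(1208 + (2² + 13*(-6) + 13*2 - 6*2)) = (21*(49*√7) + 34)/(1208 + (4 - 78 + 26 - 12)) = (1029*√7 + 34)/(1208 - 60) = (34 + 1029*√7)/1148 = (34 + 1029*√7)*(1/1148) = 17/574 + 147*√7/164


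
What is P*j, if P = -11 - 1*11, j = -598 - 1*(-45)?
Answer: 12166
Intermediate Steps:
j = -553 (j = -598 + 45 = -553)
P = -22 (P = -11 - 11 = -22)
P*j = -22*(-553) = 12166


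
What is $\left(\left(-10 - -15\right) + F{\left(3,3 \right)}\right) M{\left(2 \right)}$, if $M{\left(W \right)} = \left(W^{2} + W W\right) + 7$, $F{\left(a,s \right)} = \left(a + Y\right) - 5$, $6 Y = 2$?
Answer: $50$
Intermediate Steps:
$Y = \frac{1}{3}$ ($Y = \frac{1}{6} \cdot 2 = \frac{1}{3} \approx 0.33333$)
$F{\left(a,s \right)} = - \frac{14}{3} + a$ ($F{\left(a,s \right)} = \left(a + \frac{1}{3}\right) - 5 = \left(\frac{1}{3} + a\right) - 5 = - \frac{14}{3} + a$)
$M{\left(W \right)} = 7 + 2 W^{2}$ ($M{\left(W \right)} = \left(W^{2} + W^{2}\right) + 7 = 2 W^{2} + 7 = 7 + 2 W^{2}$)
$\left(\left(-10 - -15\right) + F{\left(3,3 \right)}\right) M{\left(2 \right)} = \left(\left(-10 - -15\right) + \left(- \frac{14}{3} + 3\right)\right) \left(7 + 2 \cdot 2^{2}\right) = \left(\left(-10 + 15\right) - \frac{5}{3}\right) \left(7 + 2 \cdot 4\right) = \left(5 - \frac{5}{3}\right) \left(7 + 8\right) = \frac{10}{3} \cdot 15 = 50$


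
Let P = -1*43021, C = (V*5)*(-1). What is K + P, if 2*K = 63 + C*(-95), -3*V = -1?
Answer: -128731/3 ≈ -42910.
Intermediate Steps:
V = 1/3 (V = -1/3*(-1) = 1/3 ≈ 0.33333)
C = -5/3 (C = ((1/3)*5)*(-1) = (5/3)*(-1) = -5/3 ≈ -1.6667)
P = -43021
K = 332/3 (K = (63 - 5/3*(-95))/2 = (63 + 475/3)/2 = (1/2)*(664/3) = 332/3 ≈ 110.67)
K + P = 332/3 - 43021 = -128731/3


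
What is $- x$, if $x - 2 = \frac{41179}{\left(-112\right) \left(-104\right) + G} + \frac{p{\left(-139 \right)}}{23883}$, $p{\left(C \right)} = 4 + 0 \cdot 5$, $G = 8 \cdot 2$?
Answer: $- \frac{513555779}{92857104} \approx -5.5306$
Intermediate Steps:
$G = 16$
$p{\left(C \right)} = 4$ ($p{\left(C \right)} = 4 + 0 = 4$)
$x = \frac{513555779}{92857104}$ ($x = 2 + \left(\frac{41179}{\left(-112\right) \left(-104\right) + 16} + \frac{4}{23883}\right) = 2 + \left(\frac{41179}{11648 + 16} + 4 \cdot \frac{1}{23883}\right) = 2 + \left(\frac{41179}{11664} + \frac{4}{23883}\right) = 2 + \frac{327841571}{92857104} = \frac{513555779}{92857104} \approx 5.5306$)
$- x = \left(-1\right) \frac{513555779}{92857104} = - \frac{513555779}{92857104}$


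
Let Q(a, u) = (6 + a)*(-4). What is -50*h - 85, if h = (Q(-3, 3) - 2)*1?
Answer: 615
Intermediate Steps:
Q(a, u) = -24 - 4*a
h = -14 (h = ((-24 - 4*(-3)) - 2)*1 = ((-24 + 12) - 2)*1 = (-12 - 2)*1 = -14*1 = -14)
-50*h - 85 = -50*(-14) - 85 = 700 - 85 = 615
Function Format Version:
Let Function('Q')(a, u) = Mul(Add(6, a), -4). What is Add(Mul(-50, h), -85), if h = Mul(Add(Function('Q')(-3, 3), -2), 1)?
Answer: 615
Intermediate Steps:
Function('Q')(a, u) = Add(-24, Mul(-4, a))
h = -14 (h = Mul(Add(Add(-24, Mul(-4, -3)), -2), 1) = Mul(Add(Add(-24, 12), -2), 1) = Mul(Add(-12, -2), 1) = Mul(-14, 1) = -14)
Add(Mul(-50, h), -85) = Add(Mul(-50, -14), -85) = Add(700, -85) = 615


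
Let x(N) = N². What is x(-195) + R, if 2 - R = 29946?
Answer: 8081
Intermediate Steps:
R = -29944 (R = 2 - 1*29946 = 2 - 29946 = -29944)
x(-195) + R = (-195)² - 29944 = 38025 - 29944 = 8081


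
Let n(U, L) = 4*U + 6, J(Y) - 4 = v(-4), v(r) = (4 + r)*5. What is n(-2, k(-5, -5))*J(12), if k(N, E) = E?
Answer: -8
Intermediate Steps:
v(r) = 20 + 5*r
J(Y) = 4 (J(Y) = 4 + (20 + 5*(-4)) = 4 + (20 - 20) = 4 + 0 = 4)
n(U, L) = 6 + 4*U
n(-2, k(-5, -5))*J(12) = (6 + 4*(-2))*4 = (6 - 8)*4 = -2*4 = -8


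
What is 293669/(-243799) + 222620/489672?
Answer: -22381738297/29845385982 ≈ -0.74992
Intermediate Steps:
293669/(-243799) + 222620/489672 = 293669*(-1/243799) + 222620*(1/489672) = -293669/243799 + 55655/122418 = -22381738297/29845385982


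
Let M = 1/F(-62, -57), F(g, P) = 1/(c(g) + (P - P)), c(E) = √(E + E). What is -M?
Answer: -2*I*√31 ≈ -11.136*I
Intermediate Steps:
c(E) = √2*√E (c(E) = √(2*E) = √2*√E)
F(g, P) = √2/(2*√g) (F(g, P) = 1/(√2*√g + (P - P)) = 1/(√2*√g + 0) = 1/(√2*√g) = √2/(2*√g))
M = 2*I*√31 (M = 1/(√2/(2*√(-62))) = 1/(√2*(-I*√62/62)/2) = 1/(-I*√31/62) = 2*I*√31 ≈ 11.136*I)
-M = -2*I*√31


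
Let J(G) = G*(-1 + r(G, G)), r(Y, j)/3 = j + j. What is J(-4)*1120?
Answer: 112000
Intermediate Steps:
r(Y, j) = 6*j (r(Y, j) = 3*(j + j) = 3*(2*j) = 6*j)
J(G) = G*(-1 + 6*G)
J(-4)*1120 = -4*(-1 + 6*(-4))*1120 = -4*(-1 - 24)*1120 = -4*(-25)*1120 = 100*1120 = 112000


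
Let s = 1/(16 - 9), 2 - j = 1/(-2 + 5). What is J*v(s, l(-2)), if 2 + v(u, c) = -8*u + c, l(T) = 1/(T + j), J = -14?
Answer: 86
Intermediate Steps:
j = 5/3 (j = 2 - 1/(-2 + 5) = 2 - 1/3 = 2 - 1*⅓ = 2 - ⅓ = 5/3 ≈ 1.6667)
s = ⅐ (s = 1/7 = ⅐ ≈ 0.14286)
l(T) = 1/(5/3 + T) (l(T) = 1/(T + 5/3) = 1/(5/3 + T))
v(u, c) = -2 + c - 8*u (v(u, c) = -2 + (-8*u + c) = -2 + (c - 8*u) = -2 + c - 8*u)
J*v(s, l(-2)) = -14*(-2 + 3/(5 + 3*(-2)) - 8*⅐) = -14*(-2 + 3/(5 - 6) - 8/7) = -14*(-2 + 3/(-1) - 8/7) = -14*(-2 + 3*(-1) - 8/7) = -14*(-2 - 3 - 8/7) = -14*(-43/7) = 86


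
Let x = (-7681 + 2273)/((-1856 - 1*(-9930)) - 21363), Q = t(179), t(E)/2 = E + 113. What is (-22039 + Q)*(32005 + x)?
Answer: -9125237446115/13289 ≈ -6.8668e+8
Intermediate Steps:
t(E) = 226 + 2*E (t(E) = 2*(E + 113) = 2*(113 + E) = 226 + 2*E)
Q = 584 (Q = 226 + 2*179 = 226 + 358 = 584)
x = 5408/13289 (x = -5408/((-1856 + 9930) - 21363) = -5408/(8074 - 21363) = -5408/(-13289) = -5408*(-1/13289) = 5408/13289 ≈ 0.40695)
(-22039 + Q)*(32005 + x) = (-22039 + 584)*(32005 + 5408/13289) = -21455*425319853/13289 = -9125237446115/13289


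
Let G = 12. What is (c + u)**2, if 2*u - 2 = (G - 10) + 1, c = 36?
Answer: 5929/4 ≈ 1482.3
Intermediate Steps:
u = 5/2 (u = 1 + ((12 - 10) + 1)/2 = 1 + (2 + 1)/2 = 1 + (1/2)*3 = 1 + 3/2 = 5/2 ≈ 2.5000)
(c + u)**2 = (36 + 5/2)**2 = (77/2)**2 = 5929/4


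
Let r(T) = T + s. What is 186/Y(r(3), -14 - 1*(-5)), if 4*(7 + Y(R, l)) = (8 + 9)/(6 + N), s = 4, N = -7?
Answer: -248/15 ≈ -16.533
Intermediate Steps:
r(T) = 4 + T (r(T) = T + 4 = 4 + T)
Y(R, l) = -45/4 (Y(R, l) = -7 + ((8 + 9)/(6 - 7))/4 = -7 + (17/(-1))/4 = -7 + (17*(-1))/4 = -7 + (1/4)*(-17) = -7 - 17/4 = -45/4)
186/Y(r(3), -14 - 1*(-5)) = 186/(-45/4) = 186*(-4/45) = -248/15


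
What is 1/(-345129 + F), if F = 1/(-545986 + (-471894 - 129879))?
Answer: -1147759/396124915912 ≈ -2.8975e-6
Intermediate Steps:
F = -1/1147759 (F = 1/(-545986 - 601773) = 1/(-1147759) = -1/1147759 ≈ -8.7126e-7)
1/(-345129 + F) = 1/(-345129 - 1/1147759) = 1/(-396124915912/1147759) = -1147759/396124915912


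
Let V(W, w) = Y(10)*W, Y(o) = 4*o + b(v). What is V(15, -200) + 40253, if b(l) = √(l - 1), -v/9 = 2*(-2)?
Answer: 40853 + 15*√35 ≈ 40942.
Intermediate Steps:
v = 36 (v = -18*(-2) = -9*(-4) = 36)
b(l) = √(-1 + l)
Y(o) = √35 + 4*o (Y(o) = 4*o + √(-1 + 36) = 4*o + √35 = √35 + 4*o)
V(W, w) = W*(40 + √35) (V(W, w) = (√35 + 4*10)*W = (√35 + 40)*W = (40 + √35)*W = W*(40 + √35))
V(15, -200) + 40253 = 15*(40 + √35) + 40253 = (600 + 15*√35) + 40253 = 40853 + 15*√35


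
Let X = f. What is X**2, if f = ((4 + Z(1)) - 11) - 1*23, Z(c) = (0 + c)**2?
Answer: 841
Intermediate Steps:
Z(c) = c**2
f = -29 (f = ((4 + 1**2) - 11) - 1*23 = ((4 + 1) - 11) - 23 = (5 - 11) - 23 = -6 - 23 = -29)
X = -29
X**2 = (-29)**2 = 841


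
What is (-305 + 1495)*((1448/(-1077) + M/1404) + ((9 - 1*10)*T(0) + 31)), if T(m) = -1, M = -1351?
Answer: 8905055005/252018 ≈ 35335.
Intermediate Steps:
(-305 + 1495)*((1448/(-1077) + M/1404) + ((9 - 1*10)*T(0) + 31)) = (-305 + 1495)*((1448/(-1077) - 1351/1404) + ((9 - 1*10)*(-1) + 31)) = 1190*((1448*(-1/1077) - 1351*1/1404) + ((9 - 10)*(-1) + 31)) = 1190*((-1448/1077 - 1351/1404) + (-1*(-1) + 31)) = 1190*(-1162673/504036 + (1 + 31)) = 1190*(-1162673/504036 + 32) = 1190*(14966479/504036) = 8905055005/252018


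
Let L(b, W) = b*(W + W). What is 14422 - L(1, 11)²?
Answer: 13938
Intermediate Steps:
L(b, W) = 2*W*b (L(b, W) = b*(2*W) = 2*W*b)
14422 - L(1, 11)² = 14422 - (2*11*1)² = 14422 - 1*22² = 14422 - 1*484 = 14422 - 484 = 13938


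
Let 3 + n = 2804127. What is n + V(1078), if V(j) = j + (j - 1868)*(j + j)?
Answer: 1101962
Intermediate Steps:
n = 2804124 (n = -3 + 2804127 = 2804124)
V(j) = j + 2*j*(-1868 + j) (V(j) = j + (-1868 + j)*(2*j) = j + 2*j*(-1868 + j))
n + V(1078) = 2804124 + 1078*(-3735 + 2*1078) = 2804124 + 1078*(-3735 + 2156) = 2804124 + 1078*(-1579) = 2804124 - 1702162 = 1101962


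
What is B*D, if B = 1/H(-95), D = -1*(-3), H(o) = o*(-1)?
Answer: 3/95 ≈ 0.031579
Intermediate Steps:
H(o) = -o
D = 3
B = 1/95 (B = 1/(-1*(-95)) = 1/95 ≈ 0.010526)
B*D = (1/95)*3 = 3/95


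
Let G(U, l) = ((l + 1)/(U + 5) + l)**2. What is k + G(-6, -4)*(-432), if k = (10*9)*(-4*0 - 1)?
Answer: -522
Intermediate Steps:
G(U, l) = (l + (1 + l)/(5 + U))**2 (G(U, l) = ((1 + l)/(5 + U) + l)**2 = (l + (1 + l)/(5 + U))**2)
k = -90 (k = 90*(0 - 1) = 90*(-1) = -90)
k + G(-6, -4)*(-432) = -90 + ((1 + 6*(-4) - 6*(-4))**2/(5 - 6)**2)*(-432) = -90 + ((1 - 24 + 24)**2/(-1)**2)*(-432) = -90 + (1*1**2)*(-432) = -90 + (1*1)*(-432) = -90 + 1*(-432) = -90 - 432 = -522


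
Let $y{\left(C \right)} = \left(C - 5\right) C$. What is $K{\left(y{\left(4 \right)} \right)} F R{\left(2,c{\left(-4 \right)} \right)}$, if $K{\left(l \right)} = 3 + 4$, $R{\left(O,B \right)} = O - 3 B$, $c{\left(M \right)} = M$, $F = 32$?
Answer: $3136$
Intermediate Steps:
$y{\left(C \right)} = C \left(-5 + C\right)$ ($y{\left(C \right)} = \left(-5 + C\right) C = C \left(-5 + C\right)$)
$K{\left(l \right)} = 7$
$K{\left(y{\left(4 \right)} \right)} F R{\left(2,c{\left(-4 \right)} \right)} = 7 \cdot 32 \left(2 - -12\right) = 224 \left(2 + 12\right) = 224 \cdot 14 = 3136$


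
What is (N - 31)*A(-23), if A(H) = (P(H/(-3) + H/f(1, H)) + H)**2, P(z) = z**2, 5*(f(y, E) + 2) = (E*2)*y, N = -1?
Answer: -4070455546369/24893568 ≈ -1.6351e+5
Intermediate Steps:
f(y, E) = -2 + 2*E*y/5 (f(y, E) = -2 + ((E*2)*y)/5 = -2 + ((2*E)*y)/5 = -2 + (2*E*y)/5 = -2 + 2*E*y/5)
A(H) = (H + (-H/3 + H/(-2 + 2*H/5))**2)**2 (A(H) = ((H/(-3) + H/(-2 + (2/5)*H*1))**2 + H)**2 = ((H*(-1/3) + H/(-2 + 2*H/5))**2 + H)**2 = ((-H/3 + H/(-2 + 2*H/5))**2 + H)**2 = (H + (-H/3 + H/(-2 + 2*H/5))**2)**2)
(N - 31)*A(-23) = (-1 - 31)*((1/1296)*(-23)**2*(36*(-5 - 23)**2 - 23*(-25 + 2*(-23))**2)**2/(-5 - 23)**4) = -2*529*(36*(-28)**2 - 23*(-25 - 46)**2)**2/(81*(-28)**4) = -2*529*(36*784 - 23*(-71)**2)**2/(81*614656) = -2*529*(28224 - 23*5041)**2/(81*614656) = -2*529*(28224 - 115943)**2/(81*614656) = -2*529*(-87719)**2/(81*614656) = -2*529*7694622961/(81*614656) = -32*4070455546369/796594176 = -4070455546369/24893568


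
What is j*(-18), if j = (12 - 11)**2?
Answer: -18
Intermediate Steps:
j = 1 (j = 1**2 = 1)
j*(-18) = 1*(-18) = -18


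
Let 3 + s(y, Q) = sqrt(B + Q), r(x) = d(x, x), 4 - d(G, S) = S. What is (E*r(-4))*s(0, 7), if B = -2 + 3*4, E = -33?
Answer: 792 - 264*sqrt(17) ≈ -296.50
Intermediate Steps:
d(G, S) = 4 - S
r(x) = 4 - x
B = 10 (B = -2 + 12 = 10)
s(y, Q) = -3 + sqrt(10 + Q)
(E*r(-4))*s(0, 7) = (-33*(4 - 1*(-4)))*(-3 + sqrt(10 + 7)) = (-33*(4 + 4))*(-3 + sqrt(17)) = (-33*8)*(-3 + sqrt(17)) = -264*(-3 + sqrt(17)) = 792 - 264*sqrt(17)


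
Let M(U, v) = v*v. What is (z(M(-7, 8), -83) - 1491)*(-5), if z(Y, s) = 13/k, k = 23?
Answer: 171400/23 ≈ 7452.2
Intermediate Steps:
M(U, v) = v²
z(Y, s) = 13/23
(z(M(-7, 8), -83) - 1491)*(-5) = (13/23 - 1491)*(-5) = -34280/23*(-5) = 171400/23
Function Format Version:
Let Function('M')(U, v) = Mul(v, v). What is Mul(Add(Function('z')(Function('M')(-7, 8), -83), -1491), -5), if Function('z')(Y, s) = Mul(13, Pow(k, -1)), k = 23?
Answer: Rational(171400, 23) ≈ 7452.2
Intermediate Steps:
Function('M')(U, v) = Pow(v, 2)
Function('z')(Y, s) = Rational(13, 23) (Function('z')(Y, s) = Mul(13, Pow(23, -1)) = Mul(13, Rational(1, 23)) = Rational(13, 23))
Mul(Add(Function('z')(Function('M')(-7, 8), -83), -1491), -5) = Mul(Add(Rational(13, 23), -1491), -5) = Mul(Rational(-34280, 23), -5) = Rational(171400, 23)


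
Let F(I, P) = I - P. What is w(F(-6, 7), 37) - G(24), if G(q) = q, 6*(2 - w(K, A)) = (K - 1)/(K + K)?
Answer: -1723/78 ≈ -22.090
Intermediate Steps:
w(K, A) = 2 - (-1 + K)/(12*K) (w(K, A) = 2 - (K - 1)/(6*(K + K)) = 2 - (-1 + K)/(6*(2*K)) = 2 - (-1 + K)*1/(2*K)/6 = 2 - (-1 + K)/(12*K))
w(F(-6, 7), 37) - G(24) = (1 + 23*(-6 - 1*7))/(12*(-6 - 1*7)) - 1*24 = (1 + 23*(-6 - 7))/(12*(-6 - 7)) - 24 = (1/12)*(1 + 23*(-13))/(-13) - 24 = (1/12)*(-1/13)*(1 - 299) - 24 = (1/12)*(-1/13)*(-298) - 24 = 149/78 - 24 = -1723/78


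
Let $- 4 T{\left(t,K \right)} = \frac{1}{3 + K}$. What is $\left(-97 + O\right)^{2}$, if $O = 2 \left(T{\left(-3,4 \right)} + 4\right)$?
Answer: $\frac{1555009}{196} \approx 7933.7$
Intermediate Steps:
$T{\left(t,K \right)} = - \frac{1}{4 \left(3 + K\right)}$
$O = \frac{111}{14}$ ($O = 2 \left(- \frac{1}{12 + 4 \cdot 4} + 4\right) = 2 \left(- \frac{1}{12 + 16} + 4\right) = 2 \left(- \frac{1}{28} + 4\right) = 2 \cdot \frac{111}{28} = \frac{111}{14} \approx 7.9286$)
$\left(-97 + O\right)^{2} = \left(-97 + \frac{111}{14}\right)^{2} = \left(- \frac{1247}{14}\right)^{2} = \frac{1555009}{196}$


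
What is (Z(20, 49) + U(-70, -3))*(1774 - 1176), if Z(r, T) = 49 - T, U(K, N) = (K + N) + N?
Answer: -45448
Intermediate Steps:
U(K, N) = K + 2*N
(Z(20, 49) + U(-70, -3))*(1774 - 1176) = ((49 - 1*49) + (-70 + 2*(-3)))*(1774 - 1176) = ((49 - 49) + (-70 - 6))*598 = (0 - 76)*598 = -76*598 = -45448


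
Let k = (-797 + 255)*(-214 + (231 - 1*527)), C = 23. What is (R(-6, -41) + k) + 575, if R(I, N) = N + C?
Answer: 276977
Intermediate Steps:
R(I, N) = 23 + N (R(I, N) = N + 23 = 23 + N)
k = 276420 (k = -542*(-214 + (231 - 527)) = -542*(-214 - 296) = -542*(-510) = 276420)
(R(-6, -41) + k) + 575 = ((23 - 41) + 276420) + 575 = (-18 + 276420) + 575 = 276402 + 575 = 276977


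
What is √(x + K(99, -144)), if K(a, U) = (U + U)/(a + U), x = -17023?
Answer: I*√425415/5 ≈ 130.45*I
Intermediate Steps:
K(a, U) = 2*U/(U + a) (K(a, U) = (2*U)/(U + a) = 2*U/(U + a))
√(x + K(99, -144)) = √(-17023 + 2*(-144)/(-144 + 99)) = √(-17023 + 2*(-144)/(-45)) = √(-17023 + 2*(-144)*(-1/45)) = √(-17023 + 32/5) = √(-85083/5) = I*√425415/5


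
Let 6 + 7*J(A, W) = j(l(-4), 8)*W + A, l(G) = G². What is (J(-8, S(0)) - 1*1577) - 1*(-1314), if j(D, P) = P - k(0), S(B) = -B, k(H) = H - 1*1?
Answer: -265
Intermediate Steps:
k(H) = -1 + H (k(H) = H - 1 = -1 + H)
j(D, P) = 1 + P (j(D, P) = P - (-1 + 0) = P - 1*(-1) = P + 1 = 1 + P)
J(A, W) = -6/7 + A/7 + 9*W/7 (J(A, W) = -6/7 + ((1 + 8)*W + A)/7 = -6/7 + (9*W + A)/7 = -6/7 + (A + 9*W)/7 = -6/7 + (A/7 + 9*W/7) = -6/7 + A/7 + 9*W/7)
(J(-8, S(0)) - 1*1577) - 1*(-1314) = ((-6/7 + (⅐)*(-8) + 9*(-1*0)/7) - 1*1577) - 1*(-1314) = ((-6/7 - 8/7 + (9/7)*0) - 1577) + 1314 = ((-6/7 - 8/7 + 0) - 1577) + 1314 = (-2 - 1577) + 1314 = -1579 + 1314 = -265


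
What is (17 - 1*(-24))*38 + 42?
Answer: 1600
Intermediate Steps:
(17 - 1*(-24))*38 + 42 = (17 + 24)*38 + 42 = 41*38 + 42 = 1558 + 42 = 1600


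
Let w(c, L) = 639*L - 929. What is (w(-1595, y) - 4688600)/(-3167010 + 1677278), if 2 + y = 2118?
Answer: 3337405/1489732 ≈ 2.2403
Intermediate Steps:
y = 2116 (y = -2 + 2118 = 2116)
w(c, L) = -929 + 639*L
(w(-1595, y) - 4688600)/(-3167010 + 1677278) = ((-929 + 639*2116) - 4688600)/(-3167010 + 1677278) = ((-929 + 1352124) - 4688600)/(-1489732) = (1351195 - 4688600)*(-1/1489732) = -3337405*(-1/1489732) = 3337405/1489732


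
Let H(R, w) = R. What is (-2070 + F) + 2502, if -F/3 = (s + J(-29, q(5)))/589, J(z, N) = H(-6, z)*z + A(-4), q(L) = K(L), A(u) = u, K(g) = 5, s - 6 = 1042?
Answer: 250794/589 ≈ 425.80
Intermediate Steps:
s = 1048 (s = 6 + 1042 = 1048)
q(L) = 5
J(z, N) = -4 - 6*z (J(z, N) = -6*z - 4 = -4 - 6*z)
F = -3654/589 (F = -3*(1048 + (-4 - 6*(-29)))/589 = -3*(1048 + (-4 + 174))/589 = -3*(1048 + 170)/589 = -3654/589 ≈ -6.2037)
(-2070 + F) + 2502 = (-2070 - 3654/589) + 2502 = -1222884/589 + 2502 = 250794/589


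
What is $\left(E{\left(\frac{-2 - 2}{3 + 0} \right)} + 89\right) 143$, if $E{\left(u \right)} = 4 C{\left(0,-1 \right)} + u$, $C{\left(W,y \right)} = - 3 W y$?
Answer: $\frac{37609}{3} \approx 12536.0$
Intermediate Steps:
$C{\left(W,y \right)} = - 3 W y$
$E{\left(u \right)} = u$ ($E{\left(u \right)} = 4 \left(\left(-3\right) 0 \left(-1\right)\right) + u = 4 \cdot 0 + u = 0 + u = u$)
$\left(E{\left(\frac{-2 - 2}{3 + 0} \right)} + 89\right) 143 = \left(\frac{-2 - 2}{3 + 0} + 89\right) 143 = \left(- \frac{4}{3} + 89\right) 143 = \frac{263}{3} \cdot 143 = \frac{37609}{3}$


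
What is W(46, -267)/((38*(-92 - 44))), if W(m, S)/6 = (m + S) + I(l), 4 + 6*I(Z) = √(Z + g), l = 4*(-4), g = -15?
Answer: 35/136 - I*√31/5168 ≈ 0.25735 - 0.0010774*I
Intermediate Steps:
l = -16
I(Z) = -⅔ + √(-15 + Z)/6 (I(Z) = -⅔ + √(Z - 15)/6 = -⅔ + √(-15 + Z)/6)
W(m, S) = -4 + 6*S + 6*m + I*√31 (W(m, S) = 6*((m + S) + (-⅔ + √(-15 - 16)/6)) = 6*((S + m) + (-⅔ + √(-31)/6)) = 6*((S + m) + (-⅔ + (I*√31)/6)) = 6*((S + m) + (-⅔ + I*√31/6)) = 6*(-⅔ + S + m + I*√31/6) = -4 + 6*S + 6*m + I*√31)
W(46, -267)/((38*(-92 - 44))) = (-4 + 6*(-267) + 6*46 + I*√31)/((38*(-92 - 44))) = (-4 - 1602 + 276 + I*√31)/((38*(-136))) = (-1330 + I*√31)/(-5168) = (-1330 + I*√31)*(-1/5168) = 35/136 - I*√31/5168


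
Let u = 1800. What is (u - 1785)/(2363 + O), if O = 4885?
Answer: 5/2416 ≈ 0.0020695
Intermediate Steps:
(u - 1785)/(2363 + O) = (1800 - 1785)/(2363 + 4885) = 15/7248 = 15*(1/7248) = 5/2416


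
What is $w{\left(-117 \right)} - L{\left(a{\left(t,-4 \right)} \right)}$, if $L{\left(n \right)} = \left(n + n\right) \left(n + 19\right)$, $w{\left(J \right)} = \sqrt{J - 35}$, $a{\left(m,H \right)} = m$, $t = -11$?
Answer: $176 + 2 i \sqrt{38} \approx 176.0 + 12.329 i$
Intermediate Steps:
$w{\left(J \right)} = \sqrt{-35 + J}$
$L{\left(n \right)} = 2 n \left(19 + n\right)$
$w{\left(-117 \right)} - L{\left(a{\left(t,-4 \right)} \right)} = \sqrt{-35 - 117} - 2 \left(-11\right) \left(19 - 11\right) = \sqrt{-152} - 2 \left(-11\right) 8 = 2 i \sqrt{38} - -176 = 2 i \sqrt{38} + 176 = 176 + 2 i \sqrt{38}$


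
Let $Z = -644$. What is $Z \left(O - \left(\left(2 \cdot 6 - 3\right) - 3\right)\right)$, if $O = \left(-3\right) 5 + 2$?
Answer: $12236$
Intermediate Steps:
$O = -13$ ($O = -15 + 2 = -13$)
$Z \left(O - \left(\left(2 \cdot 6 - 3\right) - 3\right)\right) = - 644 \left(-13 - \left(\left(2 \cdot 6 - 3\right) - 3\right)\right) = - 644 \left(-13 - \left(\left(12 - 3\right) - 3\right)\right) = - 644 \left(-13 - \left(9 - 3\right)\right) = - 644 \left(-13 - 6\right) = \left(-644\right) \left(-19\right) = 12236$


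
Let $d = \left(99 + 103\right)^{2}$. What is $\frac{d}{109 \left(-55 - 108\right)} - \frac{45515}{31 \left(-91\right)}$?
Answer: $\frac{693556921}{50120707} \approx 13.838$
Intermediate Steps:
$d = 40804$ ($d = 202^{2} = 40804$)
$\frac{d}{109 \left(-55 - 108\right)} - \frac{45515}{31 \left(-91\right)} = \frac{40804}{109 \left(-55 - 108\right)} - \frac{45515}{31 \left(-91\right)} = \frac{40804}{109 \left(-163\right)} - \frac{45515}{-2821} = \frac{40804}{-17767} - - \frac{45515}{2821} = 40804 \left(- \frac{1}{17767}\right) + \frac{45515}{2821} = - \frac{40804}{17767} + \frac{45515}{2821} = \frac{693556921}{50120707}$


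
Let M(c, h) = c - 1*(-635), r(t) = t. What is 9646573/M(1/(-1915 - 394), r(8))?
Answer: 22273937057/1466214 ≈ 15191.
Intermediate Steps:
M(c, h) = 635 + c (M(c, h) = c + 635 = 635 + c)
9646573/M(1/(-1915 - 394), r(8)) = 9646573/(635 + 1/(-1915 - 394)) = 9646573/(635 + 1/(-2309)) = 9646573/(635 - 1/2309) = 9646573/(1466214/2309) = 9646573*(2309/1466214) = 22273937057/1466214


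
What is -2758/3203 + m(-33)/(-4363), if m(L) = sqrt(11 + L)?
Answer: -2758/3203 - I*sqrt(22)/4363 ≈ -0.86107 - 0.001075*I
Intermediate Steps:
-2758/3203 + m(-33)/(-4363) = -2758/3203 + sqrt(11 - 33)/(-4363) = -2758*1/3203 + sqrt(-22)*(-1/4363) = -2758/3203 + (I*sqrt(22))*(-1/4363) = -2758/3203 - I*sqrt(22)/4363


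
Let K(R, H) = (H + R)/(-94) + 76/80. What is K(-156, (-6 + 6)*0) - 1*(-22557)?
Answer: 21206033/940 ≈ 22560.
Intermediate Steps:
K(R, H) = 19/20 - H/94 - R/94 (K(R, H) = (H + R)*(-1/94) + 76*(1/80) = (-H/94 - R/94) + 19/20 = 19/20 - H/94 - R/94)
K(-156, (-6 + 6)*0) - 1*(-22557) = (19/20 - (-6 + 6)*0/94 - 1/94*(-156)) - 1*(-22557) = (19/20 - 0*0 + 78/47) + 22557 = (19/20 - 1/94*0 + 78/47) + 22557 = (19/20 + 0 + 78/47) + 22557 = 2453/940 + 22557 = 21206033/940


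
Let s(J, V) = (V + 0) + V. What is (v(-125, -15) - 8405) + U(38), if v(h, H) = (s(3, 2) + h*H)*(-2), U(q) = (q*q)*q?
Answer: 42709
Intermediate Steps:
U(q) = q³ (U(q) = q²*q = q³)
s(J, V) = 2*V (s(J, V) = V + V = 2*V)
v(h, H) = -8 - 2*H*h (v(h, H) = (2*2 + h*H)*(-2) = (4 + H*h)*(-2) = -8 - 2*H*h)
(v(-125, -15) - 8405) + U(38) = ((-8 - 2*(-15)*(-125)) - 8405) + 38³ = ((-8 - 3750) - 8405) + 54872 = (-3758 - 8405) + 54872 = -12163 + 54872 = 42709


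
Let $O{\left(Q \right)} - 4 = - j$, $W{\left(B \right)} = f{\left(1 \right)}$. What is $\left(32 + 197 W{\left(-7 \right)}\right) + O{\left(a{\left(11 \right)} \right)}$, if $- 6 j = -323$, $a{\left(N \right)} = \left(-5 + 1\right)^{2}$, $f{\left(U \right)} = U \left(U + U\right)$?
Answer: $\frac{2257}{6} \approx 376.17$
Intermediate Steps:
$f{\left(U \right)} = 2 U^{2}$ ($f{\left(U \right)} = U 2 U = 2 U^{2}$)
$a{\left(N \right)} = 16$ ($a{\left(N \right)} = \left(-4\right)^{2} = 16$)
$W{\left(B \right)} = 2$ ($W{\left(B \right)} = 2 \cdot 1^{2} = 2 \cdot 1 = 2$)
$j = \frac{323}{6}$ ($j = \left(- \frac{1}{6}\right) \left(-323\right) = \frac{323}{6} \approx 53.833$)
$O{\left(Q \right)} = - \frac{299}{6}$ ($O{\left(Q \right)} = 4 - \frac{323}{6} = - \frac{299}{6}$)
$\left(32 + 197 W{\left(-7 \right)}\right) + O{\left(a{\left(11 \right)} \right)} = \left(32 + 197 \cdot 2\right) - \frac{299}{6} = \left(32 + 394\right) - \frac{299}{6} = 426 - \frac{299}{6} = \frac{2257}{6}$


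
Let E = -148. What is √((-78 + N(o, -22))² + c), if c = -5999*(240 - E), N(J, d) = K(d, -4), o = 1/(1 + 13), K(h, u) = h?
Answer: 2*I*√579403 ≈ 1522.4*I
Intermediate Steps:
o = 1/14 ≈ 0.071429
N(J, d) = d
c = -2327612 (c = -5999*(240 - 1*(-148)) = -5999*(240 + 148) = -5999*388 = -2327612)
√((-78 + N(o, -22))² + c) = √((-78 - 22)² - 2327612) = √((-100)² - 2327612) = √(10000 - 2327612) = √(-2317612) = 2*I*√579403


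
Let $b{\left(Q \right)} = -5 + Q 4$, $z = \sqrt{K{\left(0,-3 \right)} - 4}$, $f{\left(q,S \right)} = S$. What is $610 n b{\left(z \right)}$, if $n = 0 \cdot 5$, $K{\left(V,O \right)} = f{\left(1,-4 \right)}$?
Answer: $0$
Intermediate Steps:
$K{\left(V,O \right)} = -4$
$n = 0$
$z = 2 i \sqrt{2}$ ($z = \sqrt{-4 - 4} = \sqrt{-8} = 2 i \sqrt{2} \approx 2.8284 i$)
$b{\left(Q \right)} = -5 + 4 Q$
$610 n b{\left(z \right)} = 610 \cdot 0 \left(-5 + 4 \cdot 2 i \sqrt{2}\right) = 610 \cdot 0 \left(-5 + 8 i \sqrt{2}\right) = 610 \cdot 0 = 0$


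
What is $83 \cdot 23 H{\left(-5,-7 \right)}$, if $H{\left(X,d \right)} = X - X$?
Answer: $0$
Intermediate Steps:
$H{\left(X,d \right)} = 0$
$83 \cdot 23 H{\left(-5,-7 \right)} = 83 \cdot 23 \cdot 0 = 1909 \cdot 0 = 0$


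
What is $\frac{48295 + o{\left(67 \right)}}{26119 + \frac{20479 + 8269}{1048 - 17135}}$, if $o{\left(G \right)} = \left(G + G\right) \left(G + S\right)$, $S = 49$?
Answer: $\frac{1026977993}{420147605} \approx 2.4443$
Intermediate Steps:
$o{\left(G \right)} = 2 G \left(49 + G\right)$ ($o{\left(G \right)} = \left(G + G\right) \left(G + 49\right) = 2 G \left(49 + G\right)$)
$\frac{48295 + o{\left(67 \right)}}{26119 + \frac{20479 + 8269}{1048 - 17135}} = \frac{48295 + 2 \cdot 67 \left(49 + 67\right)}{26119 + \frac{20479 + 8269}{1048 - 17135}} = \frac{48295 + 2 \cdot 67 \cdot 116}{26119 + \frac{28748}{-16087}} = \frac{48295 + 15544}{26119 + 28748 \left(- \frac{1}{16087}\right)} = \frac{63839}{26119 - \frac{28748}{16087}} = \frac{63839}{\frac{420147605}{16087}} = 63839 \cdot \frac{16087}{420147605} = \frac{1026977993}{420147605}$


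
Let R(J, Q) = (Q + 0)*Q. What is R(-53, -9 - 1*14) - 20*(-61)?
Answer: 1749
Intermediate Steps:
R(J, Q) = Q**2 (R(J, Q) = Q*Q = Q**2)
R(-53, -9 - 1*14) - 20*(-61) = (-9 - 1*14)**2 - 20*(-61) = (-9 - 14)**2 + 1220 = (-23)**2 + 1220 = 529 + 1220 = 1749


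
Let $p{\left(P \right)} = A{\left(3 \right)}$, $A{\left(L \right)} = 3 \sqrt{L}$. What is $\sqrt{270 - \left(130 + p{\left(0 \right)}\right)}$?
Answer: $\sqrt{140 - 3 \sqrt{3}} \approx 11.611$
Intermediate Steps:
$p{\left(P \right)} = 3 \sqrt{3}$
$\sqrt{270 - \left(130 + p{\left(0 \right)}\right)} = \sqrt{270 - \left(130 + 3 \sqrt{3}\right)} = \sqrt{140 - 3 \sqrt{3}}$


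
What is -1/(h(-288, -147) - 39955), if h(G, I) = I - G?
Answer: 1/39814 ≈ 2.5117e-5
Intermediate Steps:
-1/(h(-288, -147) - 39955) = -1/((-147 - 1*(-288)) - 39955) = -1/((-147 + 288) - 39955) = -1/(141 - 39955) = -1/(-39814) = -1*(-1/39814) = 1/39814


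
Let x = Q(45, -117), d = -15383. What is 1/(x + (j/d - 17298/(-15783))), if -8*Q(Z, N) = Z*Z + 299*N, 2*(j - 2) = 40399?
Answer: 323719852/1333574533423 ≈ 0.00024275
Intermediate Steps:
j = 40403/2 (j = 2 + (½)*40399 = 2 + 40399/2 = 40403/2 ≈ 20202.)
Q(Z, N) = -299*N/8 - Z²/8 (Q(Z, N) = -(Z*Z + 299*N)/8 = -(Z² + 299*N)/8 = -299*N/8 - Z²/8)
x = 16479/4 (x = -299/8*(-117) - ⅛*45² = 34983/8 - ⅛*2025 = 34983/8 - 2025/8 = 16479/4 ≈ 4119.8)
1/(x + (j/d - 17298/(-15783))) = 1/(16479/4 + ((40403/2)/(-15383) - 17298/(-15783))) = 1/(16479/4 + ((40403/2)*(-1/15383) - 17298*(-1/15783))) = 1/(16479/4 + (-40403/30766 + 5766/5261)) = 1/(16479/4 - 35163427/161859926) = 1/(1333574533423/323719852) = 323719852/1333574533423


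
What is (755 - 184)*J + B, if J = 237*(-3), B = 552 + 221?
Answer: -405208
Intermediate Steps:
B = 773
J = -711
(755 - 184)*J + B = (755 - 184)*(-711) + 773 = 571*(-711) + 773 = -405981 + 773 = -405208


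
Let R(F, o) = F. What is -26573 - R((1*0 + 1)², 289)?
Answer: -26574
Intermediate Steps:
-26573 - R((1*0 + 1)², 289) = -26573 - (1*0 + 1)² = -26573 - (0 + 1)² = -26573 - 1*1² = -26573 - 1*1 = -26573 - 1 = -26574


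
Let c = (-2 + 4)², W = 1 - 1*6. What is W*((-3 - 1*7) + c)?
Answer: 30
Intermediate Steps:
W = -5 (W = 1 - 6 = -5)
c = 4 (c = 2² = 4)
W*((-3 - 1*7) + c) = -5*((-3 - 1*7) + 4) = -5*((-3 - 7) + 4) = -5*(-10 + 4) = -5*(-6) = 30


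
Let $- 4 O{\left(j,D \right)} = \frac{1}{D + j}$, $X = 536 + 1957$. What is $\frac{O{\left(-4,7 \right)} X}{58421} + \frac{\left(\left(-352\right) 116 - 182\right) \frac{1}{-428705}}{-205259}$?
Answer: $- \frac{73133894339021}{20563154348397980} \approx -0.0035565$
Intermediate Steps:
$X = 2493$
$O{\left(j,D \right)} = - \frac{1}{4 \left(D + j\right)}$
$\frac{O{\left(-4,7 \right)} X}{58421} + \frac{\left(\left(-352\right) 116 - 182\right) \frac{1}{-428705}}{-205259} = \frac{- \frac{1}{4 \cdot 7 + 4 \left(-4\right)} 2493}{58421} + \frac{\left(\left(-352\right) 116 - 182\right) \frac{1}{-428705}}{-205259} = - \frac{1}{28 - 16} \cdot 2493 \cdot \frac{1}{58421} + \left(-40832 - 182\right) \left(- \frac{1}{428705}\right) \left(- \frac{1}{205259}\right) = - \frac{1}{12} \cdot 2493 \cdot \frac{1}{58421} + \left(-41014\right) \left(- \frac{1}{428705}\right) \left(- \frac{1}{205259}\right) = \left(-1\right) \frac{1}{12} \cdot 2493 \cdot \frac{1}{58421} + \frac{41014}{428705} \left(- \frac{1}{205259}\right) = \left(- \frac{1}{12}\right) 2493 \cdot \frac{1}{58421} - \frac{41014}{87995559595} = \left(- \frac{831}{4}\right) \frac{1}{58421} - \frac{41014}{87995559595} = - \frac{831}{233684} - \frac{41014}{87995559595} = - \frac{73133894339021}{20563154348397980}$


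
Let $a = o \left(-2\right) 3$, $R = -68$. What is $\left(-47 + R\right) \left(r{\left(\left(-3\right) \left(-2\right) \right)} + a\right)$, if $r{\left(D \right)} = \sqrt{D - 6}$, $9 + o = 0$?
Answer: $-6210$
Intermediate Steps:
$o = -9$ ($o = -9 + 0 = -9$)
$a = 54$ ($a = \left(-9\right) \left(-2\right) 3 = 18 \cdot 3 = 54$)
$r{\left(D \right)} = \sqrt{-6 + D}$
$\left(-47 + R\right) \left(r{\left(\left(-3\right) \left(-2\right) \right)} + a\right) = \left(-47 - 68\right) \left(\sqrt{-6 - -6} + 54\right) = - 115 \left(\sqrt{-6 + 6} + 54\right) = - 115 \left(\sqrt{0} + 54\right) = - 115 \left(0 + 54\right) = \left(-115\right) 54 = -6210$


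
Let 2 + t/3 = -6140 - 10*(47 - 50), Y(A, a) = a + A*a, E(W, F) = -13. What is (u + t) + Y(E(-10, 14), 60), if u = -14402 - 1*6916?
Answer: -40374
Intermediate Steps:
u = -21318 (u = -14402 - 6916 = -21318)
t = -18336 (t = -6 + 3*(-6140 - 10*(47 - 50)) = -6 + 3*(-6140 - 10*(-3)) = -6 + 3*(-6140 - 1*(-30)) = -6 + 3*(-6140 + 30) = -6 + 3*(-6110) = -6 - 18330 = -18336)
(u + t) + Y(E(-10, 14), 60) = (-21318 - 18336) + 60*(1 - 13) = -39654 + 60*(-12) = -39654 - 720 = -40374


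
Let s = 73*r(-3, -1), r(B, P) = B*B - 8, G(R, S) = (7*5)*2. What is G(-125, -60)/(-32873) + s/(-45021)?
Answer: -5551199/1479975333 ≈ -0.0037509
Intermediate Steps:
G(R, S) = 70 (G(R, S) = 35*2 = 70)
r(B, P) = -8 + B**2 (r(B, P) = B**2 - 8 = -8 + B**2)
s = 73 (s = 73*(-8 + (-3)**2) = 73*(-8 + 9) = 73*1 = 73)
G(-125, -60)/(-32873) + s/(-45021) = 70/(-32873) + 73/(-45021) = 70*(-1/32873) + 73*(-1/45021) = -70/32873 - 73/45021 = -5551199/1479975333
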